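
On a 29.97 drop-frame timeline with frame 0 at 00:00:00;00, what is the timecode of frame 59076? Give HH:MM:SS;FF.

Ten DF minutes hold 17982 frames, so frame 59076 lies in block 3 (frames 53946–71927) with 5130 frames into that block.
The block's first minute is 1800 frames and the rest 1798 each; 5130 frames reaches minute 2, so 3 × 18 + 2 × 2 = 58 labels have been skipped so far.
Adding those back, label number 59076 + 58 = 59134 at 30 labels/s is 1971 s + 4 f = 0 h 32 min 51 s frame 4, i.e. 00:32:51;04.

00:32:51;04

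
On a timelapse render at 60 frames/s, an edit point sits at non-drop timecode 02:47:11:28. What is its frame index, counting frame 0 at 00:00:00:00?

Total seconds to the label: (2 × 3600 + 47 × 60 + 11) = 10031.
Frame index = 10031 × 60 + 28 = 601888.

frame 601888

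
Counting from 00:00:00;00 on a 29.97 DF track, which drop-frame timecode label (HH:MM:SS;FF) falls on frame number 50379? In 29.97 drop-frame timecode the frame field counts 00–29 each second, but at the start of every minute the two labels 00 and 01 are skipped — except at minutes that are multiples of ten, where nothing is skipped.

00:28:01;01

Each 10-minute DF block holds 10 × 60 × 30 − 9 × 2 = 17982 frames. 50379 ÷ 17982 → 2 full blocks, remainder 14415.
Within the partial block the first minute is 1800 frames and each further minute 1798, so 8 further minute boundaries passed. Total skipped labels = 18 × 2 + 2 × 8 = 52.
Non-drop label index = 50379 + 52 = 50431; at 30 labels/s that is 00:28:01:01, i.e. DF 00:28:01;01.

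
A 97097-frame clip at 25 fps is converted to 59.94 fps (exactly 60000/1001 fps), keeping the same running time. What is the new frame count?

232800 frames

Target frames = source frames × (target rate / source rate) = 97097 × (60000/1001)/(25) = 97097 × 2400/1001 = 232800.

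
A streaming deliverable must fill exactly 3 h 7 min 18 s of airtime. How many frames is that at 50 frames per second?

561900 frames

3 h 7 min 18 s = 11238 s.
Frames = 11238 × 50 = 561900.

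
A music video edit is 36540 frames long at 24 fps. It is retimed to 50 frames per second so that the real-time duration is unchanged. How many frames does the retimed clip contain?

Target frames = source frames × (target rate / source rate) = 36540 × (50)/(24) = 36540 × 25/12 = 76125.

76125 frames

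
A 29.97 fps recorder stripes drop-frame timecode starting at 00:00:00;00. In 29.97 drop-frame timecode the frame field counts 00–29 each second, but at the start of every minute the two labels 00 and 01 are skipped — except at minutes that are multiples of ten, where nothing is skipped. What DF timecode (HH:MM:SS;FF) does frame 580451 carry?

05:22:47;21

Ten DF minutes hold 17982 frames, so frame 580451 lies in block 32 (frames 575424–593405) with 5027 frames into that block.
The block's first minute is 1800 frames and the rest 1798 each; 5027 frames reaches minute 2, so 32 × 18 + 2 × 2 = 580 labels have been skipped so far.
Adding those back, label number 580451 + 580 = 581031 at 30 labels/s is 19367 s + 21 f = 5 h 22 min 47 s frame 21, i.e. 05:22:47;21.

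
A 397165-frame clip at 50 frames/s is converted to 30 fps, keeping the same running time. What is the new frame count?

238299 frames

Target frames = source frames × (target rate / source rate) = 397165 × (30)/(50) = 397165 × 3/5 = 238299.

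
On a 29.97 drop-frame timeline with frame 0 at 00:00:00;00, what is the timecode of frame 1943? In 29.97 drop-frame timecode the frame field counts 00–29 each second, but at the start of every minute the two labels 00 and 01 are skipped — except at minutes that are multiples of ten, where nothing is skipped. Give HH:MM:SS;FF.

Ten DF minutes hold 17982 frames, so frame 1943 lies in block 0 (frames 0–17981) with 1943 frames into that block.
The block's first minute is 1800 frames and the rest 1798 each; 1943 frames reaches minute 1, so 0 × 18 + 1 × 2 = 2 labels have been skipped so far.
Adding those back, label number 1943 + 2 = 1945 at 30 labels/s is 64 s + 25 f = 0 h 1 min 4 s frame 25, i.e. 00:01:04;25.

00:01:04;25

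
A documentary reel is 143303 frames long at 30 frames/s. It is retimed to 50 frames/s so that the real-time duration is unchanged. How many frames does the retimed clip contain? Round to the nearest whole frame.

238838 frames

Frames at target rate = 143303 × (50) / (30) = 716515/3 ≈ 238838.333.
Nearest whole frame: 238838.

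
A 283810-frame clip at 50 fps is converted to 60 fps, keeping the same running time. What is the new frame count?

Target frames = source frames × (target rate / source rate) = 283810 × (60)/(50) = 283810 × 6/5 = 340572.

340572 frames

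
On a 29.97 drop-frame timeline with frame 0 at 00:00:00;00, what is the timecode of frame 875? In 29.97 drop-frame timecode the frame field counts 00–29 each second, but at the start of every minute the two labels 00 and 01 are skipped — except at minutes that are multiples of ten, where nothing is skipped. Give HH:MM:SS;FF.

Each 10-minute DF block holds 10 × 60 × 30 − 9 × 2 = 17982 frames. 875 ÷ 17982 → 0 full blocks, remainder 875.
Within the partial block the first minute is 1800 frames and each further minute 1798, so 0 further minute boundaries passed. Total skipped labels = 18 × 0 + 2 × 0 = 0.
Non-drop label index = 875 + 0 = 875; at 30 labels/s that is 00:00:29:05, i.e. DF 00:00:29;05.

00:00:29;05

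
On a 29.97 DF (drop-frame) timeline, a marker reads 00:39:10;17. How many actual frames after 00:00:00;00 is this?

As if non-drop at 30 labels/s: (0 × 3600 + 39 × 60 + 10) × 30 + 17 = 70517.
Minute boundaries passed: 39; those not divisible by 10: 39 − 3 = 36; dropped labels = 2 × 36 = 72.
Actual frame index = 70517 − 72 = 70445.

70445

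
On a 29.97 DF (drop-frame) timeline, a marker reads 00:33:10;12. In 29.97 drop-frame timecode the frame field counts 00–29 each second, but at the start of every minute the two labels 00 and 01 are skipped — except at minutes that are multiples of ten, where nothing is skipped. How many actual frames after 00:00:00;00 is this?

59652

Complete 10-minute blocks: 3, each 17982 frames → 53946.
Remaining 3 whole minutes in the current block: 1800 + 2 × 1798 = 5396 frames.
Within the current minute: 10 × 30 + 12 − 2 = 310 (labels ;00/;01 skipped at this minute). Total = 53946 + 5396 + 310 = 59652.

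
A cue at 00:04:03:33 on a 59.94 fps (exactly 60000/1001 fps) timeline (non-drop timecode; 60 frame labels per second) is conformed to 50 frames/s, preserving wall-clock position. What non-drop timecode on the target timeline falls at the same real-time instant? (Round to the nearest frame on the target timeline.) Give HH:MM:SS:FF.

Source frame index: (0×3600 + 4×60 + 3) × 60 + 33 = 14613.
Real time: 14613 / (60000/1001) = 4875871/20000 s.
Target frame: (4875871/20000) × (50) = 4875871/400 ≈ 12189.677 → 12190.
At 50 labels/s: frame 12190 → 00:04:03:40.

00:04:03:40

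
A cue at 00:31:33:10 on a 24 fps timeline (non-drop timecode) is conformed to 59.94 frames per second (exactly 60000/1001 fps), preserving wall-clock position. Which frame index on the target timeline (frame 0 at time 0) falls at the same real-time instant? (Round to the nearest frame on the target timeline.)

frame 113492

Source frame index: (0×3600 + 31×60 + 33) × 24 + 10 = 45442.
Real time: 45442 / (24) = 22721/12 s.
Target frame: (22721/12) × (60000/1001) = 113605000/1001 ≈ 113491.508 → 113492.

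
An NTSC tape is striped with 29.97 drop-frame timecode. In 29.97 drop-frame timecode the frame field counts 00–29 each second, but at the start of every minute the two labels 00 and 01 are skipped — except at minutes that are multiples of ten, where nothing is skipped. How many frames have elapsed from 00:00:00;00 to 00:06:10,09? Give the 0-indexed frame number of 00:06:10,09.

11097

As if non-drop at 30 labels/s: (0 × 3600 + 6 × 60 + 10) × 30 + 9 = 11109.
Minute boundaries passed: 6; those not divisible by 10: 6 − 0 = 6; dropped labels = 2 × 6 = 12.
Actual frame index = 11109 − 12 = 11097.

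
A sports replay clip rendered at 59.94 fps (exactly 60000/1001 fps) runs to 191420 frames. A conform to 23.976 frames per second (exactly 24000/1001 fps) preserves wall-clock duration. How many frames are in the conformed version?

Target frames = source frames × (target rate / source rate) = 191420 × (24000/1001)/(60000/1001) = 191420 × 2/5 = 76568.

76568 frames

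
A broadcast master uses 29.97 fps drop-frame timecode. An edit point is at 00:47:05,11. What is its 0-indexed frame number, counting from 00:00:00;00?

As if non-drop at 30 labels/s: (0 × 3600 + 47 × 60 + 5) × 30 + 11 = 84761.
Minute boundaries passed: 47; those not divisible by 10: 47 − 4 = 43; dropped labels = 2 × 43 = 86.
Actual frame index = 84761 − 86 = 84675.

84675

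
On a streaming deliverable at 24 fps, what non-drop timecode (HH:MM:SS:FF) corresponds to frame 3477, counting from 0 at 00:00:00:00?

3477 ÷ 24 = 144 full seconds, remainder 21 frames.
144 s = 0 h 2 min 24 s.
Timecode: 00:02:24:21.

00:02:24:21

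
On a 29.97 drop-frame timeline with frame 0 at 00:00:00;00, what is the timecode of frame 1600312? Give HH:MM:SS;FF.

14:49:57;04

Ten DF minutes hold 17982 frames, so frame 1600312 lies in block 88 (frames 1582416–1600397) with 17896 frames into that block.
The block's first minute is 1800 frames and the rest 1798 each; 17896 frames reaches minute 9, so 88 × 18 + 9 × 2 = 1602 labels have been skipped so far.
Adding those back, label number 1600312 + 1602 = 1601914 at 30 labels/s is 53397 s + 4 f = 14 h 49 min 57 s frame 4, i.e. 14:49:57;04.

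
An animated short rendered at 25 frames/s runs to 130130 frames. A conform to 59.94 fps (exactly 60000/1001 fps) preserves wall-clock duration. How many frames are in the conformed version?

312000 frames

Target frames = source frames × (target rate / source rate) = 130130 × (60000/1001)/(25) = 130130 × 2400/1001 = 312000.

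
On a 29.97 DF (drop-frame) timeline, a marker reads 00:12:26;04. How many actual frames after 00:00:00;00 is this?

22362

Complete 10-minute blocks: 1, each 17982 frames → 17982.
Remaining 2 whole minutes in the current block: 1800 + 1 × 1798 = 3598 frames.
Within the current minute: 26 × 30 + 4 − 2 = 782 (labels ;00/;01 skipped at this minute). Total = 17982 + 3598 + 782 = 22362.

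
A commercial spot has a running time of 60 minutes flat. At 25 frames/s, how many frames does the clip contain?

90000 frames

60 min = 3600 s.
Frames = 3600 × 25 = 90000.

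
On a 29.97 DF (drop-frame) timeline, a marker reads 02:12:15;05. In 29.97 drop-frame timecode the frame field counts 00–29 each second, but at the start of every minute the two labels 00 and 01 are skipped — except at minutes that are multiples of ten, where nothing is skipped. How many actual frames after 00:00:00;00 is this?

237817

As if non-drop at 30 labels/s: (2 × 3600 + 12 × 60 + 15) × 30 + 5 = 238055.
Minute boundaries passed: 132; those not divisible by 10: 132 − 13 = 119; dropped labels = 2 × 119 = 238.
Actual frame index = 238055 − 238 = 237817.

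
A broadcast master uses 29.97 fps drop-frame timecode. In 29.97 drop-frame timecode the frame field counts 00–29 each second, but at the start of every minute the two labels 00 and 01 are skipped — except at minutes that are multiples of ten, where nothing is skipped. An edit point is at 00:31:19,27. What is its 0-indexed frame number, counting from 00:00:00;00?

56341

Complete 10-minute blocks: 3, each 17982 frames → 53946.
Remaining 1 whole minute in the current block: 1800 + 0 × 1798 = 1800 frames.
Within the current minute: 19 × 30 + 27 − 2 = 595 (labels ;00/;01 skipped at this minute). Total = 53946 + 1800 + 595 = 56341.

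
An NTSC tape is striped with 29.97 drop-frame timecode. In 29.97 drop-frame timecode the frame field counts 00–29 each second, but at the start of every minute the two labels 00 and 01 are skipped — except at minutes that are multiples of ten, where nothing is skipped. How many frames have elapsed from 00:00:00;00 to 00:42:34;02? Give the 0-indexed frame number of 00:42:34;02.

Complete 10-minute blocks: 4, each 17982 frames → 71928.
Remaining 2 whole minutes in the current block: 1800 + 1 × 1798 = 3598 frames.
Within the current minute: 34 × 30 + 2 − 2 = 1020 (labels ;00/;01 skipped at this minute). Total = 71928 + 3598 + 1020 = 76546.

76546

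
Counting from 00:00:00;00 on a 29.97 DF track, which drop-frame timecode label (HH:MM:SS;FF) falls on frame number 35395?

Ten DF minutes hold 17982 frames, so frame 35395 lies in block 1 (frames 17982–35963) with 17413 frames into that block.
The block's first minute is 1800 frames and the rest 1798 each; 17413 frames reaches minute 9, so 1 × 18 + 9 × 2 = 36 labels have been skipped so far.
Adding those back, label number 35395 + 36 = 35431 at 30 labels/s is 1181 s + 1 f = 0 h 19 min 41 s frame 1, i.e. 00:19:41;01.

00:19:41;01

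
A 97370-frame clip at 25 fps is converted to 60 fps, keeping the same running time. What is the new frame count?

Target frames = source frames × (target rate / source rate) = 97370 × (60)/(25) = 97370 × 12/5 = 233688.

233688 frames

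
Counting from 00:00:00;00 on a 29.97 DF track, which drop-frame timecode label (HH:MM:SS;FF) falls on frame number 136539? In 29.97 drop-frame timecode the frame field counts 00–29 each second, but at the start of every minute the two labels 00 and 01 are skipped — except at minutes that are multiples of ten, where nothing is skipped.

Each 10-minute DF block holds 10 × 60 × 30 − 9 × 2 = 17982 frames. 136539 ÷ 17982 → 7 full blocks, remainder 10665.
Within the partial block the first minute is 1800 frames and each further minute 1798, so 5 further minute boundaries passed. Total skipped labels = 18 × 7 + 2 × 5 = 136.
Non-drop label index = 136539 + 136 = 136675; at 30 labels/s that is 01:15:55:25, i.e. DF 01:15:55;25.

01:15:55;25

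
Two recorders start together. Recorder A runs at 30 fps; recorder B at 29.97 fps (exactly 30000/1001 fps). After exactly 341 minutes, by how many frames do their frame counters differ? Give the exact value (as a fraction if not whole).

341 min = 20460 s.
A emits 30 × 20460 = 613800 frames; B emits 30000/1001 × 20460 = 55800000/91.
Difference = 55800/91 frames (≈ 613.1868); B is behind A.

55800/91 frames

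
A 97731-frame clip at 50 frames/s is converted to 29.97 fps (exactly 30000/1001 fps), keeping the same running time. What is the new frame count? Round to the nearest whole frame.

Frames at target rate = 97731 × (30000/1001) / (50) = 58638600/1001 ≈ 58580.020.
Nearest whole frame: 58580.

58580 frames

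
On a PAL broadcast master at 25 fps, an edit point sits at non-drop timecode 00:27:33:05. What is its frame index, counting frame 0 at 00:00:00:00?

frame 41330

Total seconds to the label: (0 × 3600 + 27 × 60 + 33) = 1653.
Frame index = 1653 × 25 + 5 = 41330.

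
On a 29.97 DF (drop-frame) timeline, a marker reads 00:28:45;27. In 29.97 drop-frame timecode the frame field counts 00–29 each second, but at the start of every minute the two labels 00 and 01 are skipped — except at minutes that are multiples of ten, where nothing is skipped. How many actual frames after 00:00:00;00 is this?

51725

As if non-drop at 30 labels/s: (0 × 3600 + 28 × 60 + 45) × 30 + 27 = 51777.
Minute boundaries passed: 28; those not divisible by 10: 28 − 2 = 26; dropped labels = 2 × 26 = 52.
Actual frame index = 51777 − 52 = 51725.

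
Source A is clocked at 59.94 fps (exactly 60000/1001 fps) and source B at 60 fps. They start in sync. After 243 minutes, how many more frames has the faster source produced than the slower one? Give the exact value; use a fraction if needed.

243 min = 14580 s.
A emits 60000/1001 × 14580 = 874800000/1001 frames; B emits 60 × 14580 = 874800.
Difference = 874800/1001 frames (≈ 873.9261); B is ahead of A.

874800/1001 frames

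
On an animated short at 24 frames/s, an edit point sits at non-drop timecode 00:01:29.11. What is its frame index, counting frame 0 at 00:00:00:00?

frame 2147

Total seconds to the label: (0 × 3600 + 1 × 60 + 29) = 89.
Frame index = 89 × 24 + 11 = 2147.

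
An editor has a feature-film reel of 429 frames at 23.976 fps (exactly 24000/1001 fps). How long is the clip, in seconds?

17.892875 seconds

Running time = 429 / (24000/1001) = 17.892875 s.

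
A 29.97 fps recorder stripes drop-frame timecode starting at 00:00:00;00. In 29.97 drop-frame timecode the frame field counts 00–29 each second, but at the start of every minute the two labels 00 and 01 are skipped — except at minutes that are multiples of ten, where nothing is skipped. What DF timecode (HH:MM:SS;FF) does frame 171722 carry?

01:35:29;24

Ten DF minutes hold 17982 frames, so frame 171722 lies in block 9 (frames 161838–179819) with 9884 frames into that block.
The block's first minute is 1800 frames and the rest 1798 each; 9884 frames reaches minute 5, so 9 × 18 + 5 × 2 = 172 labels have been skipped so far.
Adding those back, label number 171722 + 172 = 171894 at 30 labels/s is 5729 s + 24 f = 1 h 35 min 29 s frame 24, i.e. 01:35:29;24.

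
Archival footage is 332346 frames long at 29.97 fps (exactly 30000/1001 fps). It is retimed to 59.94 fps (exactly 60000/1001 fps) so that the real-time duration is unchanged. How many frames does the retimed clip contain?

Frames at target rate = 332346 × (60000/1001) / (30000/1001) = 664692.

664692 frames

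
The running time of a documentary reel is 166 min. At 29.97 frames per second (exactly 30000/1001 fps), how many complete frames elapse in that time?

298501 frames

166 min = 9960 s.
Frames = 9960 × 30000/1001 = 298800000/1001 ≈ 298501.4985.
Complete frames: 298501.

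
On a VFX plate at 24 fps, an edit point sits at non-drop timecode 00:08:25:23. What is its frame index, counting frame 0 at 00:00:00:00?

12143

Total seconds to the label: (0 × 3600 + 8 × 60 + 25) = 505.
Frame index = 505 × 24 + 23 = 12143.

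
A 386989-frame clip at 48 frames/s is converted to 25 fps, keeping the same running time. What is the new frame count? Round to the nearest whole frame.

201557 frames

Frames at target rate = 386989 × (25) / (48) = 9674725/48 ≈ 201556.771.
Nearest whole frame: 201557.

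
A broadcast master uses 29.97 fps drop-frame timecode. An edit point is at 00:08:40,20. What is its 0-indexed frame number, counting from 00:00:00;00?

15604

As if non-drop at 30 labels/s: (0 × 3600 + 8 × 60 + 40) × 30 + 20 = 15620.
Minute boundaries passed: 8; those not divisible by 10: 8 − 0 = 8; dropped labels = 2 × 8 = 16.
Actual frame index = 15620 − 16 = 15604.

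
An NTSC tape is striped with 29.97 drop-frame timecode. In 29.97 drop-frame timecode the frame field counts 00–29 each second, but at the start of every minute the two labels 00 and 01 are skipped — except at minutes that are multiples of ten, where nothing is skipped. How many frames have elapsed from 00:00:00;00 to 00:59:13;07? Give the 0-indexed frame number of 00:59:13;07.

106489

Complete 10-minute blocks: 5, each 17982 frames → 89910.
Remaining 9 whole minutes in the current block: 1800 + 8 × 1798 = 16184 frames.
Within the current minute: 13 × 30 + 7 − 2 = 395 (labels ;00/;01 skipped at this minute). Total = 89910 + 16184 + 395 = 106489.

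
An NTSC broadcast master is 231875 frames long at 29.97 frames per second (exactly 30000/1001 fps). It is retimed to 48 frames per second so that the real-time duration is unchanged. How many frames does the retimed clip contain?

371371 frames

Target frames = source frames × (target rate / source rate) = 231875 × (48)/(30000/1001) = 231875 × 1001/625 = 371371.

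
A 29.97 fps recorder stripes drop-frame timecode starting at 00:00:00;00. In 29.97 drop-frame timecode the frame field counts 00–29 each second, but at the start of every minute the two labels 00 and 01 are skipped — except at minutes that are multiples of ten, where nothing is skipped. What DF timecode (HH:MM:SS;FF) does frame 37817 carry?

00:21:01;25

Each 10-minute DF block holds 10 × 60 × 30 − 9 × 2 = 17982 frames. 37817 ÷ 17982 → 2 full blocks, remainder 1853.
Within the partial block the first minute is 1800 frames and each further minute 1798, so 1 further minute boundary passed. Total skipped labels = 18 × 2 + 2 × 1 = 38.
Non-drop label index = 37817 + 38 = 37855; at 30 labels/s that is 00:21:01:25, i.e. DF 00:21:01;25.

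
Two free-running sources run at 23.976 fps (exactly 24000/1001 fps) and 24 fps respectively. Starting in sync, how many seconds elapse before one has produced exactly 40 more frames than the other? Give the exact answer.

5005/3 seconds

The gap grows by |24 − 24000/1001| = 24/1001 frames per second.
Time for a 40-frame gap: 40 ÷ (24/1001) = 5005/3 s.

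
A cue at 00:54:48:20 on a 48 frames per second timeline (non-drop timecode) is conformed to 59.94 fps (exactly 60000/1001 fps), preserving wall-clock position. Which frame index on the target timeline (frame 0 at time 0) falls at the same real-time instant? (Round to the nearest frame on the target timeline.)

Source frame index: (0×3600 + 54×60 + 48) × 48 + 20 = 157844.
Real time: 157844 / (48) = 39461/12 s.
Target frame: (39461/12) × (60000/1001) = 197305000/1001 ≈ 197107.892 → 197108.

frame 197108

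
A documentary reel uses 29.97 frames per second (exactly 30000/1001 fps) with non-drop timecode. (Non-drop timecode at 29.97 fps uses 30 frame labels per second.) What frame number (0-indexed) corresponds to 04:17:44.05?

Total seconds to the label: (4 × 3600 + 17 × 60 + 44) = 15464.
Frame index = 15464 × 30 + 5 = 463925.

frame 463925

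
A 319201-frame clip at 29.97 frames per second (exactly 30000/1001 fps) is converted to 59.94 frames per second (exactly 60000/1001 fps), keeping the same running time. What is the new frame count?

638402 frames

Frames at target rate = 319201 × (60000/1001) / (30000/1001) = 638402.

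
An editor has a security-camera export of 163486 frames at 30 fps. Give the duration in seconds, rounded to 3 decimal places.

Running time = 163486 × 1/30 = 81743/15 s ≈ 5449.533 s.

5449.533 seconds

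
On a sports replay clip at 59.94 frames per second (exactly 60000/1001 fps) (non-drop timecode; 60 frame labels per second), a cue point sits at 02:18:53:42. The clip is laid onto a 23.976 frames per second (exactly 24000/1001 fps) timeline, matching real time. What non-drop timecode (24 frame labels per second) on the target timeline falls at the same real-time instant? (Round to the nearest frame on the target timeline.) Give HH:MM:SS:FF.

02:18:53:17

Source frame index: (2×3600 + 18×60 + 53) × 60 + 42 = 500022.
Real time: 500022 / (60000/1001) = 83420337/10000 s.
Target frame: (83420337/10000) × (24000/1001) = 1000044/5 ≈ 200008.800 → 200009.
At 24 labels/s: frame 200009 → 02:18:53:17.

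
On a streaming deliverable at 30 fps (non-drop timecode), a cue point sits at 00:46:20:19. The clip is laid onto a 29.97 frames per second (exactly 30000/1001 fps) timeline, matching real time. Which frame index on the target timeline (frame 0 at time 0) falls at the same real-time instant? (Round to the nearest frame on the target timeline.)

Source frame index: (0×3600 + 46×60 + 20) × 30 + 19 = 83419.
Real time: 83419 / (30) = 83419/30 s.
Target frame: (83419/30) × (30000/1001) = 11917000/143 ≈ 83335.664 → 83336.

frame 83336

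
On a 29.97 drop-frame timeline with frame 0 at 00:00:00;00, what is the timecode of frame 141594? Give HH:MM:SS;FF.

01:18:44;16

Each 10-minute DF block holds 10 × 60 × 30 − 9 × 2 = 17982 frames. 141594 ÷ 17982 → 7 full blocks, remainder 15720.
Within the partial block the first minute is 1800 frames and each further minute 1798, so 8 further minute boundaries passed. Total skipped labels = 18 × 7 + 2 × 8 = 142.
Non-drop label index = 141594 + 142 = 141736; at 30 labels/s that is 01:18:44:16, i.e. DF 01:18:44;16.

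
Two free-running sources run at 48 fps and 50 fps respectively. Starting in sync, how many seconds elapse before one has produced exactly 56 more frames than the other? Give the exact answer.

The gap grows by |50 − 48| = 2 frames per second.
Time for a 56-frame gap: 56 ÷ (2) = 28 s.

28 seconds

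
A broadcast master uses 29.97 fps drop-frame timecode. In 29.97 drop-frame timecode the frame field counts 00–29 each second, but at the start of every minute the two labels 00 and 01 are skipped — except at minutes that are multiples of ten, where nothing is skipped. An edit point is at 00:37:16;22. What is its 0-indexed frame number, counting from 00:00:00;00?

67034

Complete 10-minute blocks: 3, each 17982 frames → 53946.
Remaining 7 whole minutes in the current block: 1800 + 6 × 1798 = 12588 frames.
Within the current minute: 16 × 30 + 22 − 2 = 500 (labels ;00/;01 skipped at this minute). Total = 53946 + 12588 + 500 = 67034.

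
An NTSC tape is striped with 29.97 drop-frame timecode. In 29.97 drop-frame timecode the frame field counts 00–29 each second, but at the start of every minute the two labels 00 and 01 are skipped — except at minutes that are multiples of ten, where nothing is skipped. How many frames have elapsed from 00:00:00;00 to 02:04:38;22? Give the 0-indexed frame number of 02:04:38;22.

Complete 10-minute blocks: 12, each 17982 frames → 215784.
Remaining 4 whole minutes in the current block: 1800 + 3 × 1798 = 7194 frames.
Within the current minute: 38 × 30 + 22 − 2 = 1160 (labels ;00/;01 skipped at this minute). Total = 215784 + 7194 + 1160 = 224138.

224138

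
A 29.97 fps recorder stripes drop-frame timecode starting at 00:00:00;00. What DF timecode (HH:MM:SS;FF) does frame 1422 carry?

00:00:47;12

Ten DF minutes hold 17982 frames, so frame 1422 lies in block 0 (frames 0–17981) with 1422 frames into that block.
The block's first minute is 1800 frames and the rest 1798 each; 1422 frames reaches minute 0, so 0 × 18 + 0 × 2 = 0 labels have been skipped so far.
Adding those back, label number 1422 + 0 = 1422 at 30 labels/s is 47 s + 12 f = 0 h 0 min 47 s frame 12, i.e. 00:00:47;12.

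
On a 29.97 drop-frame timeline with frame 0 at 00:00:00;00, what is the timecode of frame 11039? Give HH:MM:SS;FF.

Each 10-minute DF block holds 10 × 60 × 30 − 9 × 2 = 17982 frames. 11039 ÷ 17982 → 0 full blocks, remainder 11039.
Within the partial block the first minute is 1800 frames and each further minute 1798, so 6 further minute boundaries passed. Total skipped labels = 18 × 0 + 2 × 6 = 12.
Non-drop label index = 11039 + 12 = 11051; at 30 labels/s that is 00:06:08:11, i.e. DF 00:06:08;11.

00:06:08;11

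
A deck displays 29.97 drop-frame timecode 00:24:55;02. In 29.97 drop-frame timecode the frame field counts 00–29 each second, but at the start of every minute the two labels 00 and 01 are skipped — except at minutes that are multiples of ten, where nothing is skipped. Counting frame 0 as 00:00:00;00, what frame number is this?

Complete 10-minute blocks: 2, each 17982 frames → 35964.
Remaining 4 whole minutes in the current block: 1800 + 3 × 1798 = 7194 frames.
Within the current minute: 55 × 30 + 2 − 2 = 1650 (labels ;00/;01 skipped at this minute). Total = 35964 + 7194 + 1650 = 44808.

44808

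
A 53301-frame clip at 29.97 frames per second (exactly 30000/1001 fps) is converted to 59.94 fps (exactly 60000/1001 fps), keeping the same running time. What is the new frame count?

106602 frames

Target frames = source frames × (target rate / source rate) = 53301 × (60000/1001)/(30000/1001) = 53301 × 2 = 106602.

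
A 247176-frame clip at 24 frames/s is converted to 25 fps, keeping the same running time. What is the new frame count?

257475 frames

Target frames = source frames × (target rate / source rate) = 247176 × (25)/(24) = 247176 × 25/24 = 257475.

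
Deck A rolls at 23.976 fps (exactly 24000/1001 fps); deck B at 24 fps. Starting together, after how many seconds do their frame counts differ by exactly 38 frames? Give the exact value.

19019/12 seconds

The gap grows by |24 − 24000/1001| = 24/1001 frames per second.
Time for a 38-frame gap: 38 ÷ (24/1001) = 19019/12 s.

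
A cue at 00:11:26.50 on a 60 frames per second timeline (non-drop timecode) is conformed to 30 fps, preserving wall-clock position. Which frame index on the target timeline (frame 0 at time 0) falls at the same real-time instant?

frame 20605

Source frame index: (0×3600 + 11×60 + 26) × 60 + 50 = 41210.
Real time: 41210 / (60) = 4121/6 s.
Target frame: (4121/6) × (30) = 20605.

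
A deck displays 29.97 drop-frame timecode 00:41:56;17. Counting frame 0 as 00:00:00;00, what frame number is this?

75423

Complete 10-minute blocks: 4, each 17982 frames → 71928.
Remaining 1 whole minute in the current block: 1800 + 0 × 1798 = 1800 frames.
Within the current minute: 56 × 30 + 17 − 2 = 1695 (labels ;00/;01 skipped at this minute). Total = 71928 + 1800 + 1695 = 75423.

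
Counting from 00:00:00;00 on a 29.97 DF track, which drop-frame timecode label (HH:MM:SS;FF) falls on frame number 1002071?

09:17:15;25

Each 10-minute DF block holds 10 × 60 × 30 − 9 × 2 = 17982 frames. 1002071 ÷ 17982 → 55 full blocks, remainder 13061.
Within the partial block the first minute is 1800 frames and each further minute 1798, so 7 further minute boundaries passed. Total skipped labels = 18 × 55 + 2 × 7 = 1004.
Non-drop label index = 1002071 + 1004 = 1003075; at 30 labels/s that is 09:17:15:25, i.e. DF 09:17:15;25.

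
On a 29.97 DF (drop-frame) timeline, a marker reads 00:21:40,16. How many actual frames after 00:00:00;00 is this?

38978

Complete 10-minute blocks: 2, each 17982 frames → 35964.
Remaining 1 whole minute in the current block: 1800 + 0 × 1798 = 1800 frames.
Within the current minute: 40 × 30 + 16 − 2 = 1214 (labels ;00/;01 skipped at this minute). Total = 35964 + 1800 + 1214 = 38978.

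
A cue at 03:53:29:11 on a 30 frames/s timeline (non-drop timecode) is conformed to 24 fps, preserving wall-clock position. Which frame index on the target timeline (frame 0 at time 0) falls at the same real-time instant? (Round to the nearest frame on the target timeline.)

frame 336225

Source frame index: (3×3600 + 53×60 + 29) × 30 + 11 = 420281.
Real time: 420281 / (30) = 420281/30 s.
Target frame: (420281/30) × (24) = 1681124/5 ≈ 336224.800 → 336225.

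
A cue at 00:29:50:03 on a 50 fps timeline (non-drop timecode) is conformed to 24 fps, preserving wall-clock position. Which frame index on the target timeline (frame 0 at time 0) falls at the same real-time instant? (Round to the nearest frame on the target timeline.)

frame 42961

Source frame index: (0×3600 + 29×60 + 50) × 50 + 3 = 89503.
Real time: 89503 / (50) = 89503/50 s.
Target frame: (89503/50) × (24) = 1074036/25 ≈ 42961.440 → 42961.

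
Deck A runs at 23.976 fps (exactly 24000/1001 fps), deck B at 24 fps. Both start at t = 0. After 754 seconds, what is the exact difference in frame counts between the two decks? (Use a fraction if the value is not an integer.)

A emits 24000/1001 × 754 = 1392000/77 frames; B emits 24 × 754 = 18096.
Difference = 1392/77 frames (≈ 18.0779); B is ahead of A.

1392/77 frames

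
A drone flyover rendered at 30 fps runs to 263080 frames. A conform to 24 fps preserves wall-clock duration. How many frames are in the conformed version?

Target frames = source frames × (target rate / source rate) = 263080 × (24)/(30) = 263080 × 4/5 = 210464.

210464 frames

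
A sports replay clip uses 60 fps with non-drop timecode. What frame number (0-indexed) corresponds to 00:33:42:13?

Total seconds to the label: (0 × 3600 + 33 × 60 + 42) = 2022.
Frame index = 2022 × 60 + 13 = 121333.

121333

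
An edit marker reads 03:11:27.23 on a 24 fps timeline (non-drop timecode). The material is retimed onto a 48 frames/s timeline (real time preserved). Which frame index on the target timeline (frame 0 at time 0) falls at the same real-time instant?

frame 551422

Source frame index: (3×3600 + 11×60 + 27) × 24 + 23 = 275711.
Real time: 275711 / (24) = 275711/24 s.
Target frame: (275711/24) × (48) = 551422.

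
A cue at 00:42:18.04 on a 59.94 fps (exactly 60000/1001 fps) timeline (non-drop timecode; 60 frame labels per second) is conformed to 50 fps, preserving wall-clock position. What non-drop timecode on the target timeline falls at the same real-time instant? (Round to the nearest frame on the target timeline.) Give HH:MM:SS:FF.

Source frame index: (0×3600 + 42×60 + 18) × 60 + 4 = 152284.
Real time: 152284 / (60000/1001) = 38109071/15000 s.
Target frame: (38109071/15000) × (50) = 38109071/300 ≈ 127030.237 → 127030.
At 50 labels/s: frame 127030 → 00:42:20:30.

00:42:20:30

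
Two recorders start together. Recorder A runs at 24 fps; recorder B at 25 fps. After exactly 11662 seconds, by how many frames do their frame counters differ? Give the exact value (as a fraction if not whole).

11662 frames

A emits 24 × 11662 = 279888 frames; B emits 25 × 11662 = 291550.
Difference = 11662 frames; B is ahead of A.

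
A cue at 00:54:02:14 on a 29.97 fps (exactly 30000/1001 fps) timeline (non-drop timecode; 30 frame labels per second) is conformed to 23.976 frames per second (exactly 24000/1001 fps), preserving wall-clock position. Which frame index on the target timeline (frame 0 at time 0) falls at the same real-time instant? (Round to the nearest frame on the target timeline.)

frame 77819

Source frame index: (0×3600 + 54×60 + 2) × 30 + 14 = 97274.
Real time: 97274 / (30000/1001) = 48685637/15000 s.
Target frame: (48685637/15000) × (24000/1001) = 389096/5 ≈ 77819.200 → 77819.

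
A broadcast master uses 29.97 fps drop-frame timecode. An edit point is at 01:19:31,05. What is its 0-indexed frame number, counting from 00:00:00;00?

142991

As if non-drop at 30 labels/s: (1 × 3600 + 19 × 60 + 31) × 30 + 5 = 143135.
Minute boundaries passed: 79; those not divisible by 10: 79 − 7 = 72; dropped labels = 2 × 72 = 144.
Actual frame index = 143135 − 144 = 142991.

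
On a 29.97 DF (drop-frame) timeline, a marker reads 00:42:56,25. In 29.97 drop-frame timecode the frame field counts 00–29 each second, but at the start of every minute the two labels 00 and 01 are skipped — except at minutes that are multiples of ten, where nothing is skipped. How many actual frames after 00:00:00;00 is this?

77229

As if non-drop at 30 labels/s: (0 × 3600 + 42 × 60 + 56) × 30 + 25 = 77305.
Minute boundaries passed: 42; those not divisible by 10: 42 − 4 = 38; dropped labels = 2 × 38 = 76.
Actual frame index = 77305 − 76 = 77229.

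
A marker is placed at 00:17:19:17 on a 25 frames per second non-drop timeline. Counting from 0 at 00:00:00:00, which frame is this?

Total seconds to the label: (0 × 3600 + 17 × 60 + 19) = 1039.
Frame index = 1039 × 25 + 17 = 25992.

frame 25992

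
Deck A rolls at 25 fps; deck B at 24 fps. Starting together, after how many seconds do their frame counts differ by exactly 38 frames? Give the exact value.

The gap grows by |24 − 25| = 1 frame per second.
Time for a 38-frame gap: 38 ÷ (1) = 38 s.

38 seconds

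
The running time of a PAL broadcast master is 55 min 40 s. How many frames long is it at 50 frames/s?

55 min 40 s = 3340 s.
Frames = 3340 × 50 = 167000.

167000 frames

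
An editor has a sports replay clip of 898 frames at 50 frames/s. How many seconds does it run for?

17.96 seconds

Running time = 898 / (50) = 17.96 s.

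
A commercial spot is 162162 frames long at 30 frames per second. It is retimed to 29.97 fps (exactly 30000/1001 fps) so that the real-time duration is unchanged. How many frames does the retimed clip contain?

162000 frames

Target frames = source frames × (target rate / source rate) = 162162 × (30000/1001)/(30) = 162162 × 1000/1001 = 162000.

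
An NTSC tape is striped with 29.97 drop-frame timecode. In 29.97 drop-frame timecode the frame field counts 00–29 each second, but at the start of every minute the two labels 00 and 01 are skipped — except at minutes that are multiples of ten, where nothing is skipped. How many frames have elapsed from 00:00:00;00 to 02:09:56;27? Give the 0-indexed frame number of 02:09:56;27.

233673

As if non-drop at 30 labels/s: (2 × 3600 + 9 × 60 + 56) × 30 + 27 = 233907.
Minute boundaries passed: 129; those not divisible by 10: 129 − 12 = 117; dropped labels = 2 × 117 = 234.
Actual frame index = 233907 − 234 = 233673.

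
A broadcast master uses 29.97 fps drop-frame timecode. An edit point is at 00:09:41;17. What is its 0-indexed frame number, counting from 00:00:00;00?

17429

As if non-drop at 30 labels/s: (0 × 3600 + 9 × 60 + 41) × 30 + 17 = 17447.
Minute boundaries passed: 9; those not divisible by 10: 9 − 0 = 9; dropped labels = 2 × 9 = 18.
Actual frame index = 17447 − 18 = 17429.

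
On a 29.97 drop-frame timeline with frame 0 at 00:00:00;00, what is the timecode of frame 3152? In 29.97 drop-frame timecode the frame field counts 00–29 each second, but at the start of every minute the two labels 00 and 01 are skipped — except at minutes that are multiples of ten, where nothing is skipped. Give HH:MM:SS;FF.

Each 10-minute DF block holds 10 × 60 × 30 − 9 × 2 = 17982 frames. 3152 ÷ 17982 → 0 full blocks, remainder 3152.
Within the partial block the first minute is 1800 frames and each further minute 1798, so 1 further minute boundary passed. Total skipped labels = 18 × 0 + 2 × 1 = 2.
Non-drop label index = 3152 + 2 = 3154; at 30 labels/s that is 00:01:45:04, i.e. DF 00:01:45;04.

00:01:45;04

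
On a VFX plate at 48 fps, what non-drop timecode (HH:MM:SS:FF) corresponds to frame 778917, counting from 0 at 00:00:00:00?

04:30:27:21

778917 ÷ 48 = 16227 full seconds, remainder 21 frames.
16227 s = 4 h 30 min 27 s.
Timecode: 04:30:27:21.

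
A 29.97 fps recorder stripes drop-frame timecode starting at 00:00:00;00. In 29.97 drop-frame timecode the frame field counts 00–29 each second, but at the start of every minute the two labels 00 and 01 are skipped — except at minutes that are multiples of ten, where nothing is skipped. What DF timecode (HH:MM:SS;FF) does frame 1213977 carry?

11:15:06;13

Ten DF minutes hold 17982 frames, so frame 1213977 lies in block 67 (frames 1204794–1222775) with 9183 frames into that block.
The block's first minute is 1800 frames and the rest 1798 each; 9183 frames reaches minute 5, so 67 × 18 + 5 × 2 = 1216 labels have been skipped so far.
Adding those back, label number 1213977 + 1216 = 1215193 at 30 labels/s is 40506 s + 13 f = 11 h 15 min 6 s frame 13, i.e. 11:15:06;13.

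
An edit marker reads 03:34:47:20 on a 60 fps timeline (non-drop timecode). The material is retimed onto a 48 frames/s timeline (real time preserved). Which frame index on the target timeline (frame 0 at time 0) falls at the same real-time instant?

Source frame index: (3×3600 + 34×60 + 47) × 60 + 20 = 773240.
Real time: 773240 / (60) = 38662/3 s.
Target frame: (38662/3) × (48) = 618592.

frame 618592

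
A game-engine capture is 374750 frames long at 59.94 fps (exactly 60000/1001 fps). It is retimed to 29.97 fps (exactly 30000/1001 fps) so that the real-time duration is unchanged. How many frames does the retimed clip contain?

Target frames = source frames × (target rate / source rate) = 374750 × (30000/1001)/(60000/1001) = 374750 × 1/2 = 187375.

187375 frames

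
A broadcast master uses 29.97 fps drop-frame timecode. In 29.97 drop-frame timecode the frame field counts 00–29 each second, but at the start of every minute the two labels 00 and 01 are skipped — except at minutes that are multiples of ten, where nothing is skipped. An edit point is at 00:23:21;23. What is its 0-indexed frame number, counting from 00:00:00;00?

42011

Complete 10-minute blocks: 2, each 17982 frames → 35964.
Remaining 3 whole minutes in the current block: 1800 + 2 × 1798 = 5396 frames.
Within the current minute: 21 × 30 + 23 − 2 = 651 (labels ;00/;01 skipped at this minute). Total = 35964 + 5396 + 651 = 42011.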